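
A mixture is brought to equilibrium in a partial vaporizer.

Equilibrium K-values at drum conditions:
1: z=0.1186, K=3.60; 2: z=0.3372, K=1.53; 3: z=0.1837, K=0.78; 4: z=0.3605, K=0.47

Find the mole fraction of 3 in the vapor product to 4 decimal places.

y_3 = 0.1582

Material balance + equilibrium reduce to Σ zᵢ(Kᵢ−1)/(1+ψ(Kᵢ−1)) = 0.
Feasibility: ΣzᵢKᵢ = 1.2556, Σzᵢ/Kᵢ = 1.2559 — both > 1, two phases present.
Newton iteration, ψ⁰ = 0.67:
  ψ = 0.6700: g = -0.09933, g' = -0.4139 → ψ = 0.4300
  ψ = 0.4300: g = -0.00098, g' = -0.4222 → ψ = 0.4277
Converged at ψ = 0.4277.
Compositions from xᵢ = zᵢ/(1+ψ(Kᵢ−1)), yᵢ = Kᵢxᵢ:
  1: x = 0.0562, y = 0.2022
  2: x = 0.2749, y = 0.4206
  3: x = 0.2028, y = 0.1582
  4: x = 0.4662, y = 0.2191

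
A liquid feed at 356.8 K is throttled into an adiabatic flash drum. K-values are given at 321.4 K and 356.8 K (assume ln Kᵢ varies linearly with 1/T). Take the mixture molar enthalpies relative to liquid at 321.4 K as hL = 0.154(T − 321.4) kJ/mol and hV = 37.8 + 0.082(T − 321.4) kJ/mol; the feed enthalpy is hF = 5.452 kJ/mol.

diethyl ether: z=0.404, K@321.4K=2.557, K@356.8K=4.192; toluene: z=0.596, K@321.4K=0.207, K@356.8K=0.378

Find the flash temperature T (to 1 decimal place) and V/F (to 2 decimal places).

T = 322.5 K, V/F = 0.14

Adiabatic flash: solve Rachford–Rice at each trial T, then check hF = ψ·hV(T) + (1−ψ)·hL(T).
  T = 321.4 K: K = (2.557, 0.207), RR gives ψ = 0.127, H_out = 4.788 kJ/mol
  T = 356.8 K: K = (4.192, 0.378), RR gives ψ = 0.463, H_out = 21.766 kJ/mol
  T = 339.1 K: K = (3.316, 0.284), RR gives ψ = 0.307, H_out = 13.942 kJ/mol
  T = 330.2 K: K = (2.920, 0.243), RR gives ψ = 0.224, H_out = 9.663 kJ/mol
  T = 325.8 K: K = (2.735, 0.225), RR gives ψ = 0.178, H_out = 7.333 kJ/mol
  T = 323.6 K: K = (2.645, 0.216), RR gives ψ = 0.153, H_out = 6.092 kJ/mol
Linear interpolation between T = 321.4 (H_out = 4.788) and T = 323.6 (H_out = 6.092) on hF = 5.452 gives T ≈ 322.5 K, at which ψ = 0.14.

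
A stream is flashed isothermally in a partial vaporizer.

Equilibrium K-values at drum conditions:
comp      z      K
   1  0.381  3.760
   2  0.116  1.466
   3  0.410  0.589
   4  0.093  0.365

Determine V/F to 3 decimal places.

V/F = 0.794

Rachford–Rice: g(V/F) = Σ zᵢ(Kᵢ−1)/(1+V/F(Kᵢ−1)) = 0.
g(0) = ΣzᵢKᵢ − 1 = 0.878 and g(1) = 1 − Σzᵢ/Kᵢ = -0.131, so a root lies in (0, 1).
Newton iteration, V/F⁰ = 0.63:
  V/F = 0.630: g = 0.0999, g' = -0.632 → V/F = 0.788
  V/F = 0.788: g = 0.0033, g' = -0.603 → V/F = 0.794
Converged at V/F = 0.794.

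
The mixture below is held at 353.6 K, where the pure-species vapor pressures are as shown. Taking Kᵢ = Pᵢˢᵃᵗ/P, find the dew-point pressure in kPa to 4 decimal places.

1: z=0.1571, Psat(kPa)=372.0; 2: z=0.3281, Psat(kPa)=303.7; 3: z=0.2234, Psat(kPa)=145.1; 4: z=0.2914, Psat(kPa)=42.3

At the dew point ψ → 1, so Σzᵢ/Kᵢ = 1 with Kᵢ = Pᵢˢᵃᵗ/P ⇒ 1/P = Σzᵢ/Pᵢˢᵃᵗ.
1/P = 0.1571/372.0 + 0.3281/303.7 + 0.2234/145.1 + 0.2914/42.3 = 0.0099312 ⇒ P = 100.6931 kPa

Pdew = 100.6931 kPa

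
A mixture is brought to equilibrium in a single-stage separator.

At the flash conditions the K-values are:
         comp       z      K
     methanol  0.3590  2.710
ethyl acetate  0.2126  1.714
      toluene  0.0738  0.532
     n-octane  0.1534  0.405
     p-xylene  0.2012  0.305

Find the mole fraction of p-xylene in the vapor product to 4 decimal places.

y_p-xylene = 0.1019

Newton iteration, V/F⁰ = 0.5:
  V/F = 0.5000: g = 0.05348, g' = -0.7298 → V/F = 0.5733
  V/F = 0.5733: g = -0.00047, g' = -0.7461 → V/F = 0.5727
Converged at V/F = 0.5727.
Compositions from xᵢ = zᵢ/(1+V/F(Kᵢ−1)), yᵢ = Kᵢxᵢ:
  methanol: x = 0.1814, y = 0.4915
  ethyl acetate: x = 0.1509, y = 0.2586
  toluene: x = 0.1008, y = 0.0536
  n-octane: x = 0.2327, y = 0.0942
  p-xylene: x = 0.3342, y = 0.1019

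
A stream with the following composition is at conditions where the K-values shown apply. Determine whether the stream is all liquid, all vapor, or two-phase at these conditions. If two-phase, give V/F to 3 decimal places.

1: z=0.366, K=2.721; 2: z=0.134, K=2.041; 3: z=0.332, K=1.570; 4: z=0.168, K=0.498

all vapor

ΣzᵢKᵢ = 1.874; Σzᵢ/Kᵢ = 0.749.
Since Σzᵢ/Kᵢ < 1 the mixture is above its dew point — single vapor phase.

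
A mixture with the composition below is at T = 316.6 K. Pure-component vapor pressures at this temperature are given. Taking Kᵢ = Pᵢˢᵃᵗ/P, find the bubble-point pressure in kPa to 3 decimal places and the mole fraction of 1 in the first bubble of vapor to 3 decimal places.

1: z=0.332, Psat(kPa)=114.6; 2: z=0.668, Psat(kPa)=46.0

Pbub = 68.775 kPa, y_1 = 0.553

At the bubble point ψ → 0, so ΣzᵢKᵢ = 1 with Kᵢ = Pᵢˢᵃᵗ/P ⇒ P = ΣzᵢPᵢˢᵃᵗ.
P = 0.332·114.6 + 0.668·46.0 = 68.775 kPa
yᵢ = zᵢPᵢˢᵃᵗ/P ⇒ y_1 = 0.332·114.6/68.775 = 0.553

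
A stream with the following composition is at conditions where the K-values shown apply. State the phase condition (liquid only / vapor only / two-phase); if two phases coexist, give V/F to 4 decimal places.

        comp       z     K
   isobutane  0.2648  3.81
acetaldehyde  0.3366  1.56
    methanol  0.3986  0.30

ΣzᵢKᵢ = 1.6536; Σzᵢ/Kᵢ = 1.6139.
Both exceed 1, so a two-phase solution exists.
Rachford–Rice: g(ψ) = Σ zᵢ(Kᵢ−1)/(1+ψ(Kᵢ−1)) = 0.
Newton–Raphson from ψ = 0.5:
  ψ = 0.5000: g = 0.02739, g' = -0.8882 → ψ = 0.5308
Converged at ψ = 0.5308.

two-phase, V/F = 0.5308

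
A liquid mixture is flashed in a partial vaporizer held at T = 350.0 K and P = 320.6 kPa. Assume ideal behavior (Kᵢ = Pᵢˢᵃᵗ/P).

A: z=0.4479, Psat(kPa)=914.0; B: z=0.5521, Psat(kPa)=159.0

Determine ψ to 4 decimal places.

Raoult's law: Kᵢ = Pᵢˢᵃᵗ/P = Pᵢˢᵃᵗ/320.6.
  K_A = 914.0/320.6 = 2.850905, K_B = 159.0/320.6 = 0.495945
Material balance + equilibrium reduce to Σ zᵢ(Kᵢ−1)/(1+ψ(Kᵢ−1)) = 0.
g(0) = ΣzᵢKᵢ − 1 = 0.5507 and g(1) = 1 − Σzᵢ/Kᵢ = -0.2703, so a root lies in (0, 1).
Newton iteration, ψ⁰ = 0.5:
  ψ = 0.5000: g = 0.05850, g' = -0.6646 → ψ = 0.5880
  ψ = 0.5880: g = 0.00145, g' = -0.6352 → ψ = 0.5903
Converged at ψ = 0.5903.

ψ = 0.5903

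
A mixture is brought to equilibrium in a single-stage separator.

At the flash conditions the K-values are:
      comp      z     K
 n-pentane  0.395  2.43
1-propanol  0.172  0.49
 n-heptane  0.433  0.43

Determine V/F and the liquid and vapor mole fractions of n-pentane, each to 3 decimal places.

V/F = 0.291, x_n-pentane = 0.279, y_n-pentane = 0.678

Newton–Raphson from V/F = 0.5:
  V/F = 0.500: g = -0.1336, g' = -0.630 → V/F = 0.288
  V/F = 0.288: g = 0.0019, g' = -0.668 → V/F = 0.291
Converged at V/F = 0.291.
Compositions from xᵢ = zᵢ/(1+V/F(Kᵢ−1)), yᵢ = Kᵢxᵢ:
  n-pentane: x = 0.279, y = 0.678
  1-propanol: x = 0.202, y = 0.099
  n-heptane: x = 0.519, y = 0.223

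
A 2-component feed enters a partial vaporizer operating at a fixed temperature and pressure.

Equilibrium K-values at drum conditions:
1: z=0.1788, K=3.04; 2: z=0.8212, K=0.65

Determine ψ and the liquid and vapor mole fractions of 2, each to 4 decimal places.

ψ = 0.1083, x_2 = 0.8536, y_2 = 0.5548

Rachford–Rice: g(ψ) = Σ zᵢ(Kᵢ−1)/(1+ψ(Kᵢ−1)) = 0.
Feasibility: ΣzᵢKᵢ = 1.0773, Σzᵢ/Kᵢ = 1.3222 — both > 1, two phases present.
Binary case is linear: z₁(K₁−1)(1+ψ(K₂−1)) + z₂(K₂−1)(1+ψ(K₁−1)) = 0
⇒ ψ = [z₁(K₁−1)+z₂(K₂−1)] / [−(K₁−1)(K₂−1)] = 0.07733/0.71400 = 0.1083
Compositions from xᵢ = zᵢ/(1+ψ(Kᵢ−1)), yᵢ = Kᵢxᵢ:
  1: x = 0.1464, y = 0.4452
  2: x = 0.8536, y = 0.5548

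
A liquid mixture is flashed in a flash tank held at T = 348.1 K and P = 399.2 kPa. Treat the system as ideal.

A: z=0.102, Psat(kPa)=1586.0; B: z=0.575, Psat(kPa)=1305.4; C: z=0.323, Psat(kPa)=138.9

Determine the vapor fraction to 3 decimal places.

Raoult's law: Kᵢ = Pᵢˢᵃᵗ/P = Pᵢˢᵃᵗ/399.2.
  K_A = 1586.0/399.2 = 3.97295, K_B = 1305.4/399.2 = 3.27004, K_C = 138.9/399.2 = 0.34795
Iterate (Newton) starting at ψ = 0.5:
  ψ = 0.500: g = 0.4208, g' = -1.098 → ψ = 0.883
  ψ = 0.883: g = 0.0214, g' = -1.160 → ψ = 0.902
  ψ = 0.902: g = -0.0003, g' = -1.195 → ψ = 0.901
Converged at ψ = 0.901.

ψ = 0.901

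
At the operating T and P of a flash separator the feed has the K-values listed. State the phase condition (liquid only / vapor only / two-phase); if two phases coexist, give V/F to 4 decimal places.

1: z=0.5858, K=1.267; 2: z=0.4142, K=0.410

liquid only

ΣzᵢKᵢ = 0.9120; Σzᵢ/Kᵢ = 1.4726.
Since ΣzᵢKᵢ < 1 the mixture is below its bubble point — single liquid phase.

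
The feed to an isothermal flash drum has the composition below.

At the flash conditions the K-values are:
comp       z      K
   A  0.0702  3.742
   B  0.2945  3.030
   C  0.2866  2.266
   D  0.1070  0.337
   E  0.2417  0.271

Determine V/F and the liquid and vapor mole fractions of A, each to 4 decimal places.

Material balance + equilibrium reduce to Σ zᵢ(Kᵢ−1)/(1+V/F(Kᵢ−1)) = 0.
Feasibility: ΣzᵢKᵢ = 1.9060, Σzᵢ/Kᵢ = 1.4518 — both > 1, two phases present.
Iterate (Newton) starting at V/F = 0.42:
  V/F = 0.4200: g = 0.29677, g' = -1.0206 → V/F = 0.7108
  V/F = 0.7108: g = 0.00113, g' = -1.1128 → V/F = 0.7118
Converged at V/F = 0.7118.
Compositions from xᵢ = zᵢ/(1+V/F(Kᵢ−1)), yᵢ = Kᵢxᵢ:
  A: x = 0.0238, y = 0.0890
  B: x = 0.1205, y = 0.3650
  C: x = 0.1508, y = 0.3416
  D: x = 0.2026, y = 0.0683
  E: x = 0.5024, y = 0.1361

V/F = 0.7118, x_A = 0.0238, y_A = 0.0890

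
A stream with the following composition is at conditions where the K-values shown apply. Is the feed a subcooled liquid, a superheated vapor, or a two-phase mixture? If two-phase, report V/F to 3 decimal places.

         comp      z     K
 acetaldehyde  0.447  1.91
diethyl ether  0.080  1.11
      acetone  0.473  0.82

superheated vapor

ΣzᵢKᵢ = 1.330; Σzᵢ/Kᵢ = 0.883.
Since Σzᵢ/Kᵢ < 1 the mixture is above its dew point — single vapor phase.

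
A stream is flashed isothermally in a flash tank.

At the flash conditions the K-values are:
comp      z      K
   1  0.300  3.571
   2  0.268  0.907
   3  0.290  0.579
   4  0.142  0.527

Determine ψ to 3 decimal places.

Material balance + equilibrium reduce to Σ zᵢ(Kᵢ−1)/(1+ψ(Kᵢ−1)) = 0.
Feasibility: ΣzᵢKᵢ = 1.557, Σzᵢ/Kᵢ = 1.150 — both > 1, two phases present.
Newton iteration, ψ⁰ = 0.5:
  ψ = 0.500: g = 0.0687, g' = -0.519 → ψ = 0.632
  ψ = 0.632: g = 0.0050, g' = -0.450 → ψ = 0.644
Converged at ψ = 0.644.

ψ = 0.644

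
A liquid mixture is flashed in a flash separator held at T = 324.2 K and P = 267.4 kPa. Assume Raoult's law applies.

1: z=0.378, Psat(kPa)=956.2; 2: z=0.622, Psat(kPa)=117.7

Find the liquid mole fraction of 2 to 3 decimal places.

Raoult's law: Kᵢ = Pᵢˢᵃᵗ/P = Pᵢˢᵃᵗ/267.4.
  K_1 = 956.2/267.4 = 3.57592, K_2 = 117.7/267.4 = 0.44016
Rachford–Rice: g(ψ) = Σ zᵢ(Kᵢ−1)/(1+ψ(Kᵢ−1)) = 0.
Feasibility: ΣzᵢKᵢ = 1.625, Σzᵢ/Kᵢ = 1.519 — both > 1, two phases present.
Binary case is linear: z₁(K₁−1)(1+ψ(K₂−1)) + z₂(K₂−1)(1+ψ(K₁−1)) = 0
⇒ ψ = [z₁(K₁−1)+z₂(K₂−1)] / [−(K₁−1)(K₂−1)] = 0.6255/1.4421 = 0.434
Compositions from xᵢ = zᵢ/(1+ψ(Kᵢ−1)), yᵢ = Kᵢxᵢ:
  1: x = 0.179, y = 0.638
  2: x = 0.821, y = 0.362

x_2 = 0.821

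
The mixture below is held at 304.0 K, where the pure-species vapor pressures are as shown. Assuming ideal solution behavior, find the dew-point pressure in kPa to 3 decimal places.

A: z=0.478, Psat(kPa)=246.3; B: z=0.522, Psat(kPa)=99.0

At the dew point ψ → 1, so Σzᵢ/Kᵢ = 1 with Kᵢ = Pᵢˢᵃᵗ/P ⇒ 1/P = Σzᵢ/Pᵢˢᵃᵗ.
1/P = 0.478/246.3 + 0.522/99.0 = 0.007213 ⇒ P = 138.630 kPa

Pdew = 138.630 kPa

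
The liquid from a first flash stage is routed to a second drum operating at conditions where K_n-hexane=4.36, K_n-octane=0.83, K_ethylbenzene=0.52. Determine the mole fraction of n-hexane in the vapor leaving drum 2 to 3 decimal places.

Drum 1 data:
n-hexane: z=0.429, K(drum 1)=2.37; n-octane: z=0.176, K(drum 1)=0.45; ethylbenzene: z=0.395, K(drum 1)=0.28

y_n-hexane (drum 2) = 0.466

Drum 1:
Material balance + equilibrium reduce to Σ zᵢ(Kᵢ−1)/(1+ψ₁(Kᵢ−1)) = 0.
Feasibility: ΣzᵢKᵢ = 1.207, Σzᵢ/Kᵢ = 1.983 — both > 1, two phases present.
Iterate (Newton) starting at ψ₁ = 0.34:
  ψ₁ = 0.340: g = -0.0947, g' = -0.814 → ψ₁ = 0.224
Converged at ψ₁ = 0.224.
Drum-1 compositions:
  n-hexane: x = 0.328, y = 0.778
  n-octane: x = 0.201, y = 0.090
  ethylbenzene: x = 0.471, y = 0.132
Drum-2 feed = drum-1 liquid: z₂ = (0.3282, 0.2008, 0.4711).
Drum 2:
Material balance + equilibrium reduce to Σ zᵢ(Kᵢ−1)/(1+ψ₂(Kᵢ−1)) = 0.
Check two-phase: ΣzᵢKᵢ = 1.842 > 1 and Σzᵢ/Kᵢ = 1.223 > 1, so g(0) = 0.842 > 0 and g(1) = -0.223 < 0.
Newton–Raphson from ψ₂ = 0.51:
  ψ₂ = 0.510: g = 0.0696, g' = -0.700 → ψ₂ = 0.609
  ψ₂ = 0.609: g = 0.0042, g' = -0.623 → ψ₂ = 0.616
Converged at ψ₂ = 0.616.
  n-hexane: x = 0.107, y = 0.466
  n-octane: x = 0.224, y = 0.186
  ethylbenzene: x = 0.669, y = 0.348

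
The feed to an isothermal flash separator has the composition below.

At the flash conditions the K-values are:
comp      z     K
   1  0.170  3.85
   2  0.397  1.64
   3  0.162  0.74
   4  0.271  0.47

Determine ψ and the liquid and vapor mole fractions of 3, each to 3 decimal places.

Material balance + equilibrium reduce to Σ zᵢ(Kᵢ−1)/(1+ψ(Kᵢ−1)) = 0.
Feasibility: ΣzᵢKᵢ = 1.553, Σzᵢ/Kᵢ = 1.082 — both > 1, two phases present.
Newton–Raphson from ψ = 0.49:
  ψ = 0.490: g = 0.1533, g' = -0.488 → ψ = 0.804
  ψ = 0.804: g = 0.0113, g' = -0.447 → ψ = 0.830
  ψ = 0.830: g = -0.0001, g' = -0.452 → ψ = 0.829
Converged at ψ = 0.829.
Compositions from xᵢ = zᵢ/(1+ψ(Kᵢ−1)), yᵢ = Kᵢxᵢ:
  1: x = 0.051, y = 0.195
  2: x = 0.259, y = 0.425
  3: x = 0.207, y = 0.153
  4: x = 0.484, y = 0.227

ψ = 0.829, x_3 = 0.207, y_3 = 0.153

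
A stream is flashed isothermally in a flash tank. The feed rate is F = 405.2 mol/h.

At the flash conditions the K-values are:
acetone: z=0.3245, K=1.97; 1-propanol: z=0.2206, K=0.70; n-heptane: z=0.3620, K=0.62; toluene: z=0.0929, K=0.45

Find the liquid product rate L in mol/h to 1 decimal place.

Let ψ = V/F and solve Σ zᵢ(Kᵢ−1)/(1+ψ(Kᵢ−1)) = 0.
g(0) = ΣzᵢKᵢ − 1 = 0.0599 and g(1) = 1 − Σzᵢ/Kᵢ = -0.2702, so a root lies in (0, 1).
Iterate (Newton) starting at ψ = 0.39:
  ψ = 0.3900: g = -0.07312, g' = -0.3038 → ψ = 0.1493
  ψ = 0.1493: g = 0.00416, g' = -0.3468 → ψ = 0.1613
  ψ = 0.1613: g = 0.00002, g' = -0.3434 → ψ = 0.1614
Converged at ψ = 0.1614.
Then V = ψ·F = 0.1614·405.2 = 65.4 mol/h and L = F − V = 339.8 mol/h.

L = 339.8 mol/h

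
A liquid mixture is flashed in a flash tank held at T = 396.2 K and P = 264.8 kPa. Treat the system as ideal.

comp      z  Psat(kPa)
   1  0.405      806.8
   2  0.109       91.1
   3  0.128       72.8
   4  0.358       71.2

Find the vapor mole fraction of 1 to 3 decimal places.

Raoult's law: Kᵢ = Pᵢˢᵃᵗ/P = Pᵢˢᵃᵗ/264.8.
  K_1 = 806.8/264.8 = 3.04683, K_2 = 91.1/264.8 = 0.34403, K_3 = 72.8/264.8 = 0.27492, K_4 = 71.2/264.8 = 0.26888
Material balance + equilibrium reduce to Σ zᵢ(Kᵢ−1)/(1+ψ(Kᵢ−1)) = 0.
Check two-phase: ΣzᵢKᵢ = 1.403 > 1 and Σzᵢ/Kᵢ = 2.247 > 1, so g(0) = 0.403 > 0 and g(1) = -1.247 < 0.
Newton iteration, ψ⁰ = 0.41:
  ψ = 0.410: g = -0.1529, g' = -1.116 → ψ = 0.273
  ψ = 0.273: g = 0.0020, g' = -1.171 → ψ = 0.275
Converged at ψ = 0.275.
Compositions from xᵢ = zᵢ/(1+ψ(Kᵢ−1)), yᵢ = Kᵢxᵢ:
  1: x = 0.259, y = 0.790
  2: x = 0.133, y = 0.046
  3: x = 0.160, y = 0.044
  4: x = 0.448, y = 0.120

y_1 = 0.790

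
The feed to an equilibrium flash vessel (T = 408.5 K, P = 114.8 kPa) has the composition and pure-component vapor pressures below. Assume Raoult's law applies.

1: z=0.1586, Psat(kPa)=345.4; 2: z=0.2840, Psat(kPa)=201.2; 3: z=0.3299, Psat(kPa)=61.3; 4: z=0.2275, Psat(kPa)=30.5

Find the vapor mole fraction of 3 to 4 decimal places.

y_3 = 0.2015

Raoult's law: Kᵢ = Pᵢˢᵃᵗ/P = Pᵢˢᵃᵗ/114.8.
  K_1 = 345.4/114.8 = 3.008711, K_2 = 201.2/114.8 = 1.752613, K_3 = 61.3/114.8 = 0.533972, K_4 = 30.5/114.8 = 0.265679
Let β = V/F and solve Σ zᵢ(Kᵢ−1)/(1+β(Kᵢ−1)) = 0.
Feasibility: ΣzᵢKᵢ = 1.2115, Σzᵢ/Kᵢ = 1.6889 — both > 1, two phases present.
Newton–Raphson from β = 0.5:
  β = 0.5000: g = -0.15019, g' = -0.6723 → β = 0.2766
  β = 0.2766: g = -0.00443, g' = -0.6622 → β = 0.2699
Converged at β = 0.2699.
Compositions from xᵢ = zᵢ/(1+β(Kᵢ−1)), yᵢ = Kᵢxᵢ:
  1: x = 0.1028, y = 0.3094
  2: x = 0.2360, y = 0.4137
  3: x = 0.3774, y = 0.2015
  4: x = 0.2837, y = 0.0754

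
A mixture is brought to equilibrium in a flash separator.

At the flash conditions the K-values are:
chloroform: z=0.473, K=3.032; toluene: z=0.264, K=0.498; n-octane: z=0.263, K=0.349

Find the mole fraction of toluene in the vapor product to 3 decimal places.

y_toluene = 0.182

Material balance + equilibrium reduce to Σ zᵢ(Kᵢ−1)/(1+β(Kᵢ−1)) = 0.
Feasibility: ΣzᵢKᵢ = 1.657, Σzᵢ/Kᵢ = 1.440 — both > 1, two phases present.
Newton iteration, β⁰ = 0.5:
  β = 0.500: g = 0.0460, g' = -0.844 → β = 0.554
  β = 0.554: g = 0.0004, g' = -0.833 → β = 0.555
Converged at β = 0.555.
Compositions from xᵢ = zᵢ/(1+β(Kᵢ−1)), yᵢ = Kᵢxᵢ:
  chloroform: x = 0.222, y = 0.674
  toluene: x = 0.366, y = 0.182
  n-octane: x = 0.412, y = 0.144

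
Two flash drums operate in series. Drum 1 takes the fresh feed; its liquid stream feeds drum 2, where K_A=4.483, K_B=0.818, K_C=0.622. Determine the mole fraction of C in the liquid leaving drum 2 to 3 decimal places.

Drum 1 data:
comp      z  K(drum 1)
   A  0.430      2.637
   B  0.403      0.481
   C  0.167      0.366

x_C (drum 2) = 0.327

Drum 1:
Rachford–Rice: g(ψ₁) = Σ zᵢ(Kᵢ−1)/(1+ψ₁(Kᵢ−1)) = 0.
Feasibility: ΣzᵢKᵢ = 1.389, Σzᵢ/Kᵢ = 1.457 — both > 1, two phases present.
Newton iteration, ψ₁⁰ = 0.45:
  ψ₁ = 0.450: g = -0.0157, g' = -0.698 → ψ₁ = 0.428
Converged at ψ₁ = 0.428.
Drum-1 compositions:
  A: x = 0.253, y = 0.667
  B: x = 0.518, y = 0.249
  C: x = 0.229, y = 0.084
Drum-2 feed = drum-1 liquid: z₂ = (0.2529, 0.5179, 0.2291).
Drum 2:
Iterate (Newton) starting at ψ₂ = 0.5:
  ψ₂ = 0.500: g = 0.1109, g' = -0.479 → ψ₂ = 0.732
  ψ₂ = 0.732: g = 0.0199, g' = -0.329 → ψ₂ = 0.792
  ψ₂ = 0.792: g = 0.0007, g' = -0.307 → ψ₂ = 0.794
Converged at ψ₂ = 0.794.
  A: x = 0.067, y = 0.301
  B: x = 0.605, y = 0.495
  C: x = 0.327, y = 0.204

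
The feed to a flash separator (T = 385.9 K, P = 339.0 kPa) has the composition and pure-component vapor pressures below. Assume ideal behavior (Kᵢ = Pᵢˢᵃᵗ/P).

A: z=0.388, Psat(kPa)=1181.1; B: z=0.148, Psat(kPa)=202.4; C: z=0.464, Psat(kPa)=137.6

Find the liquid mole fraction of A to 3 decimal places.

Raoult's law: Kᵢ = Pᵢˢᵃᵗ/P = Pᵢˢᵃᵗ/339.0.
  K_A = 1181.1/339.0 = 3.48407, K_B = 202.4/339.0 = 0.59705, K_C = 137.6/339.0 = 0.40590
Material balance + equilibrium reduce to Σ zᵢ(Kᵢ−1)/(1+ψ(Kᵢ−1)) = 0.
Check two-phase: ΣzᵢKᵢ = 1.629 > 1 and Σzᵢ/Kᵢ = 1.502 > 1, so g(0) = 0.629 > 0 and g(1) = -0.502 < 0.
Newton–Raphson from ψ = 0.5:
  ψ = 0.500: g = -0.0369, g' = -0.845 → ψ = 0.456
  ψ = 0.456: g = 0.0005, g' = -0.870 → ψ = 0.457
Converged at ψ = 0.457.
Compositions from xᵢ = zᵢ/(1+ψ(Kᵢ−1)), yᵢ = Kᵢxᵢ:
  A: x = 0.182, y = 0.633
  B: x = 0.181, y = 0.108
  C: x = 0.637, y = 0.259

x_A = 0.182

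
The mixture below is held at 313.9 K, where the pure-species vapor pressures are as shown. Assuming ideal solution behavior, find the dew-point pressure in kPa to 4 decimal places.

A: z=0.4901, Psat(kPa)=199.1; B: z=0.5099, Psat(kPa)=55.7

Pdew = 86.0883 kPa

At the dew point ψ → 1, so Σzᵢ/Kᵢ = 1 with Kᵢ = Pᵢˢᵃᵗ/P ⇒ 1/P = Σzᵢ/Pᵢˢᵃᵗ.
1/P = 0.4901/199.1 + 0.5099/55.7 = 0.0116160 ⇒ P = 86.0883 kPa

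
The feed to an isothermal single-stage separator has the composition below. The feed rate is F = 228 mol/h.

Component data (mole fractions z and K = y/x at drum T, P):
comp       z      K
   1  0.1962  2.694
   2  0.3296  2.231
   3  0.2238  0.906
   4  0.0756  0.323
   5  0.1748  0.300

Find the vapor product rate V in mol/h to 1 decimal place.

V = 162.8 mol/h

Rachford–Rice: g(V/F) = Σ zᵢ(Kᵢ−1)/(1+V/F(Kᵢ−1)) = 0.
Check two-phase: ΣzᵢKᵢ = 1.5435 > 1 and Σzᵢ/Kᵢ = 1.2843 > 1, so g(0) = 0.5435 > 0 and g(1) = -0.2843 < 0.
Newton iteration, V/F⁰ = 0.63:
  V/F = 0.6300: g = 0.05880, g' = -0.6719 → V/F = 0.7175
  V/F = 0.7175: g = -0.00245, g' = -0.7346 → V/F = 0.7142
Converged at V/F = 0.7142.
Then V = V/F·F = 0.7142·228 = 162.8 mol/h and L = F − V = 65.2 mol/h.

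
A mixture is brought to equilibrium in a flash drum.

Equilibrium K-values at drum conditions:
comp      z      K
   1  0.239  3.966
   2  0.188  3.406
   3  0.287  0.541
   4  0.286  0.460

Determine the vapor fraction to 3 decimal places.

Material balance + equilibrium reduce to Σ zᵢ(Kᵢ−1)/(1+ψ(Kᵢ−1)) = 0.
Feasibility: ΣzᵢKᵢ = 1.875, Σzᵢ/Kᵢ = 1.268 — both > 1, two phases present.
Newton–Raphson from ψ = 0.4:
  ψ = 0.400: g = 0.1964, g' = -0.949 → ψ = 0.607
  ψ = 0.607: g = 0.0247, g' = -0.749 → ψ = 0.640
Converged at ψ = 0.640.

ψ = 0.640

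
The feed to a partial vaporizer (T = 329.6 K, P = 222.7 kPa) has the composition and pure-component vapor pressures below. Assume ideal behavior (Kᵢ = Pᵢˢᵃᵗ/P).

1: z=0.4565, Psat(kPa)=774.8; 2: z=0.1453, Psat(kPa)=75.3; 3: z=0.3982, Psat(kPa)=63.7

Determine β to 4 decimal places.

Raoult's law: Kᵢ = Pᵢˢᵃᵗ/P = Pᵢˢᵃᵗ/222.7.
  K_1 = 774.8/222.7 = 3.479120, K_2 = 75.3/222.7 = 0.338123, K_3 = 63.7/222.7 = 0.286035
Material balance + equilibrium reduce to Σ zᵢ(Kᵢ−1)/(1+β(Kᵢ−1)) = 0.
Feasibility: ΣzᵢKᵢ = 1.7512, Σzᵢ/Kᵢ = 1.9531 — both > 1, two phases present.
Newton iteration, β⁰ = 0.69:
  β = 0.6900: g = -0.31984, g' = -1.3860 → β = 0.4592
  β = 0.4592: g = -0.03195, g' = -1.1942 → β = 0.4325
  β = 0.4325: g = 0.00011, g' = -1.2032 → β = 0.4326
Converged at β = 0.4326.

β = 0.4326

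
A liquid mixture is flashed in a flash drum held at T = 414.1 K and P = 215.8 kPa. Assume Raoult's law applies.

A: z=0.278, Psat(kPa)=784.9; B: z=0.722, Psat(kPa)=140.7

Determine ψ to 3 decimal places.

ψ = 0.525

Raoult's law: Kᵢ = Pᵢˢᵃᵗ/P = Pᵢˢᵃᵗ/215.8.
  K_A = 784.9/215.8 = 3.63716, K_B = 140.7/215.8 = 0.65199
Rachford–Rice: g(ψ) = Σ zᵢ(Kᵢ−1)/(1+ψ(Kᵢ−1)) = 0.
Feasibility: ΣzᵢKᵢ = 1.482, Σzᵢ/Kᵢ = 1.184 — both > 1, two phases present.
Binary case is linear: z₁(K₁−1)(1+ψ(K₂−1)) + z₂(K₂−1)(1+ψ(K₁−1)) = 0
⇒ ψ = [z₁(K₁−1)+z₂(K₂−1)] / [−(K₁−1)(K₂−1)] = 0.4819/0.9178 = 0.525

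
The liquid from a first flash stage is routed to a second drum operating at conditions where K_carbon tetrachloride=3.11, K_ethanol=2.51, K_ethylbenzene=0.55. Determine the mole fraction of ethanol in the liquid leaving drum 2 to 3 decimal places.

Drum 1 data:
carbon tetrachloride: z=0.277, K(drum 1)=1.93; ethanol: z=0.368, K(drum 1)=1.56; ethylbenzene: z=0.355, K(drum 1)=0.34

x_ethanol (drum 2) = 0.134

Drum 1:
Let ψ₁ = V/F and solve Σ zᵢ(Kᵢ−1)/(1+ψ₁(Kᵢ−1)) = 0.
Check two-phase: ΣzᵢKᵢ = 1.229 > 1 and Σzᵢ/Kᵢ = 1.424 > 1, so g(0) = 0.229 > 0 and g(1) = -0.424 < 0.
Newton–Raphson from ψ₁ = 0.51:
  ψ₁ = 0.510: g = -0.0181, g' = -0.531 → ψ₁ = 0.476
  ψ₁ = 0.476: g = -0.0003, g' = -0.516 → ψ₁ = 0.475
Converged at ψ₁ = 0.475.
Drum-1 compositions:
  carbon tetrachloride: x = 0.192, y = 0.371
  ethanol: x = 0.291, y = 0.453
  ethylbenzene: x = 0.517, y = 0.176
Drum-2 feed = drum-1 liquid: z₂ = (0.1921, 0.2906, 0.5173).
Drum 2:
Newton–Raphson from ψ₂ = 0.5:
  ψ₂ = 0.500: g = 0.1469, g' = -0.592 → ψ₂ = 0.748
  ψ₂ = 0.748: g = 0.0123, g' = -0.513 → ψ₂ = 0.772
Converged at ψ₂ = 0.772.
  carbon tetrachloride: x = 0.073, y = 0.227
  ethanol: x = 0.134, y = 0.337
  ethylbenzene: x = 0.793, y = 0.436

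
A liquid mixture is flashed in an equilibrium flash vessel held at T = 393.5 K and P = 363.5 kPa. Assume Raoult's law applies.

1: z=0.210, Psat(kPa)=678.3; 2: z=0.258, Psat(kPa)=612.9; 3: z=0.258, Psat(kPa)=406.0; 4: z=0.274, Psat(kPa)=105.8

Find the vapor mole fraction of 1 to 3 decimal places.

Raoult's law: Kᵢ = Pᵢˢᵃᵗ/P = Pᵢˢᵃᵗ/363.5.
  K_1 = 678.3/363.5 = 1.86602, K_2 = 612.9/363.5 = 1.68611, K_3 = 406.0/363.5 = 1.11692, K_4 = 105.8/363.5 = 0.29106
Let ψ = V/F and solve Σ zᵢ(Kᵢ−1)/(1+ψ(Kᵢ−1)) = 0.
g(0) = ΣzᵢKᵢ − 1 = 0.195 and g(1) = 1 − Σzᵢ/Kᵢ = -0.438, so a root lies in (0, 1).
Newton iteration, ψ⁰ = 0.5:
  ψ = 0.500: g = -0.0137, g' = -0.478 → ψ = 0.471
Converged at ψ = 0.471.
Compositions from xᵢ = zᵢ/(1+ψ(Kᵢ−1)), yᵢ = Kᵢxᵢ:
  1: x = 0.149, y = 0.278
  2: x = 0.195, y = 0.329
  3: x = 0.245, y = 0.273
  4: x = 0.411, y = 0.120

y_1 = 0.278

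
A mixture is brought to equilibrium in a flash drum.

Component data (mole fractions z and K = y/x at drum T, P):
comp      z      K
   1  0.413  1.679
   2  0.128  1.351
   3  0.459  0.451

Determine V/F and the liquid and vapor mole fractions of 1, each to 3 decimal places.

Material balance + equilibrium reduce to Σ zᵢ(Kᵢ−1)/(1+V/F(Kᵢ−1)) = 0.
Check two-phase: ΣzᵢKᵢ = 1.073 > 1 and Σzᵢ/Kᵢ = 1.358 > 1, so g(0) = 0.073 > 0 and g(1) = -0.358 < 0.
Newton–Raphson from V/F = 0.5:
  V/F = 0.500: g = -0.0998, g' = -0.380 → V/F = 0.238
  V/F = 0.238: g = -0.0069, g' = -0.338 → V/F = 0.217
Converged at V/F = 0.217.
Compositions from xᵢ = zᵢ/(1+V/F(Kᵢ−1)), yᵢ = Kᵢxᵢ:
  1: x = 0.360, y = 0.604
  2: x = 0.119, y = 0.161
  3: x = 0.521, y = 0.235

V/F = 0.217, x_1 = 0.360, y_1 = 0.604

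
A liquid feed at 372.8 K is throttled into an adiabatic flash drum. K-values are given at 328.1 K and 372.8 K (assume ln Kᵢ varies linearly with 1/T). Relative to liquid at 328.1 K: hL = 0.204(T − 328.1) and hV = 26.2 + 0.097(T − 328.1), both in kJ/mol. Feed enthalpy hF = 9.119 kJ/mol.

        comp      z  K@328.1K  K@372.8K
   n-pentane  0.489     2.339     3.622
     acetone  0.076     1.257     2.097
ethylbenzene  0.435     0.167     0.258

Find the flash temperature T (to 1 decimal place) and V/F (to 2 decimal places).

Adiabatic flash: solve Rachford–Rice at each trial T, then check hF = ψ·hV(T) + (1−ψ)·hL(T).
  T = 328.1 K: K = (2.339, 1.257, 0.167), RR gives ψ = 0.302, H_out = 7.918 kJ/mol
  T = 372.8 K: K = (3.622, 2.097, 0.258), RR gives ψ = 0.575, H_out = 21.425 kJ/mol
  T = 350.5 K: K = (2.953, 1.651, 0.211), RR gives ψ = 0.462, H_out = 15.557 kJ/mol
  T = 339.3 K: K = (2.638, 1.447, 0.188), RR gives ψ = 0.391, H_out = 12.059 kJ/mol
  T = 333.7 K: K = (2.487, 1.350, 0.177), RR gives ψ = 0.349, H_out = 10.089 kJ/mol
  T = 330.9 K: K = (2.412, 1.303, 0.172), RR gives ψ = 0.327, H_out = 9.032 kJ/mol
  T = 332.3 K: K = (2.449, 1.327, 0.175), RR gives ψ = 0.338, H_out = 9.567 kJ/mol
Linear interpolation between T = 330.9 (H_out = 9.032) and T = 332.3 (H_out = 9.567) on hF = 9.119 gives T ≈ 331.1 K, at which ψ = 0.33.

T = 331.1 K, V/F = 0.33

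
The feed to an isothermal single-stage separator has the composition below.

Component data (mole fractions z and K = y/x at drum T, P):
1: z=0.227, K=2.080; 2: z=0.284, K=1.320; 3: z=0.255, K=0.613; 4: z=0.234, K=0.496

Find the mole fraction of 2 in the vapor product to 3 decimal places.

y_2 = 0.336

Let ψ = V/F and solve Σ zᵢ(Kᵢ−1)/(1+ψ(Kᵢ−1)) = 0.
Feasibility: ΣzᵢKᵢ = 1.119, Σzᵢ/Kᵢ = 1.212 — both > 1, two phases present.
Newton iteration, ψ⁰ = 0.5:
  ψ = 0.500: g = -0.0425, g' = -0.298 → ψ = 0.358
Converged at ψ = 0.358.
Compositions from xᵢ = zᵢ/(1+ψ(Kᵢ−1)), yᵢ = Kᵢxᵢ:
  1: x = 0.164, y = 0.341
  2: x = 0.255, y = 0.336
  3: x = 0.296, y = 0.181
  4: x = 0.285, y = 0.142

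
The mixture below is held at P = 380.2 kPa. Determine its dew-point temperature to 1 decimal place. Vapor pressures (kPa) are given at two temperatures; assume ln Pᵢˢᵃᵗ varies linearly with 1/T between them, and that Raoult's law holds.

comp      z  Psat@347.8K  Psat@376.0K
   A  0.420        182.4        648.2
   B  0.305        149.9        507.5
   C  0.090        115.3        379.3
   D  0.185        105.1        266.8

T = 371.0 K

Dew-point temperature: Σzᵢ·P/Pᵢˢᵃᵗ(T) = 1. Interpolate ln Pᵢˢᵃᵗ = aᵢ + bᵢ/T.
  T = 347.8 K: ΣzᵢP/Pᵢˢᵃᵗ = 2.6151
  T = 376.0 K: ΣzᵢP/Pᵢˢᵃᵗ = 0.8287
  T = 361.9 K: ΣzᵢP/Pᵢˢᵃᵗ = 1.4360
  T = 368.9 K: ΣzᵢP/Pᵢˢᵃᵗ = 1.0866
  T = 372.4 K: ΣzᵢP/Pᵢˢᵃᵗ = 0.9494
  T = 370.6 K: ΣzᵢP/Pᵢˢᵃᵗ = 1.0173
  T = 371.5 K: ΣzᵢP/Pᵢˢᵃᵗ = 0.9827
  T = 371.1 K: ΣzᵢP/Pᵢˢᵃᵗ = 0.9979
Interpolating between 370.6 K and 371.1 K gives T ≈ 371.0 K.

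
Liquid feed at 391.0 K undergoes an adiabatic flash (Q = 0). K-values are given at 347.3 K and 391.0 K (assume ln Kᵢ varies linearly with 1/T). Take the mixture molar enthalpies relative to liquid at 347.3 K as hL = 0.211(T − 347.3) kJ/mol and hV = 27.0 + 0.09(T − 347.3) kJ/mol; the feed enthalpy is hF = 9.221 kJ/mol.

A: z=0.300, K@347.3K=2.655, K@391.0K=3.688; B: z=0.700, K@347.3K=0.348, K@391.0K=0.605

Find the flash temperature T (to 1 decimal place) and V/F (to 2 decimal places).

Adiabatic flash: solve Rachford–Rice at each trial T, then check hF = ψ·hV(T) + (1−ψ)·hL(T).
  T = 347.3 K: K = (2.655, 0.348), RR gives ψ = 0.037, H_out = 1.003 kJ/mol
  T = 391.0 K: K = (3.688, 0.605), RR gives ψ = 0.499, H_out = 20.057 kJ/mol
  T = 369.1 K: K = (3.159, 0.466), RR gives ψ = 0.238, H_out = 10.389 kJ/mol
  T = 358.2 K: K = (2.904, 0.405), RR gives ψ = 0.136, H_out = 5.795 kJ/mol
  T = 363.6 K: K = (3.029, 0.434), RR gives ψ = 0.185, H_out = 8.081 kJ/mol
  T = 366.4 K: K = (3.095, 0.450), RR gives ψ = 0.212, H_out = 9.257 kJ/mol
  T = 365.0 K: K = (3.062, 0.442), RR gives ψ = 0.199, H_out = 8.669 kJ/mol
Linear interpolation between T = 365.0 (H_out = 8.669) and T = 366.4 (H_out = 9.257) on hF = 9.221 gives T ≈ 366.3 K, at which ψ = 0.21.

T = 366.3 K, V/F = 0.21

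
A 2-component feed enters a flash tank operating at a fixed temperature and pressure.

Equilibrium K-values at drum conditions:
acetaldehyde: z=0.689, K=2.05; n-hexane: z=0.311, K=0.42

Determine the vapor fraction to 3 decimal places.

ψ = 0.892

Material balance + equilibrium reduce to Σ zᵢ(Kᵢ−1)/(1+ψ(Kᵢ−1)) = 0.
Feasibility: ΣzᵢKᵢ = 1.543, Σzᵢ/Kᵢ = 1.077 — both > 1, two phases present.
Binary case is linear: z₁(K₁−1)(1+ψ(K₂−1)) + z₂(K₂−1)(1+ψ(K₁−1)) = 0
⇒ ψ = [z₁(K₁−1)+z₂(K₂−1)] / [−(K₁−1)(K₂−1)] = 0.5431/0.6090 = 0.892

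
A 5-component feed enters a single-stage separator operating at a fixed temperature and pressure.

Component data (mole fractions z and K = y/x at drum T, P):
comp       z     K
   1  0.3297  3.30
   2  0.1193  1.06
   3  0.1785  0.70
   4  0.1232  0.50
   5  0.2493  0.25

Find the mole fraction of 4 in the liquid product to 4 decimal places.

Let ψ = V/F and solve Σ zᵢ(Kᵢ−1)/(1+ψ(Kᵢ−1)) = 0.
g(0) = ΣzᵢKᵢ − 1 = 0.4633 and g(1) = 1 − Σzᵢ/Kᵢ = -0.7111, so a root lies in (0, 1).
Newton–Raphson from ψ = 0.49:
  ψ = 0.4900: g = -0.07651, g' = -0.8126 → ψ = 0.3958
  ψ = 0.3958: g = 0.00043, g' = -0.8305 → ψ = 0.3964
Converged at ψ = 0.3964.
Compositions from xᵢ = zᵢ/(1+ψ(Kᵢ−1)), yᵢ = Kᵢxᵢ:
  1: x = 0.1725, y = 0.5692
  2: x = 0.1165, y = 0.1235
  3: x = 0.2026, y = 0.1418
  4: x = 0.1537, y = 0.0768
  5: x = 0.3548, y = 0.0887

x_4 = 0.1537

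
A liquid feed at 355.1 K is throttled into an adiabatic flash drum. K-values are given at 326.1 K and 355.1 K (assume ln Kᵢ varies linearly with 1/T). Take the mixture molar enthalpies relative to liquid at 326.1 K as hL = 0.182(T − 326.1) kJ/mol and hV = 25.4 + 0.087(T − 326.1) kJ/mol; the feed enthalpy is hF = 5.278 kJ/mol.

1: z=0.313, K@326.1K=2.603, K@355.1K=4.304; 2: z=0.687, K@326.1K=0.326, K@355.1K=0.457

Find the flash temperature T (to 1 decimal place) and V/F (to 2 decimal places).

Adiabatic flash: solve Rachford–Rice at each trial T, then check hF = ψ·hV(T) + (1−ψ)·hL(T).
  T = 326.1 K: K = (2.603, 0.326), RR gives ψ = 0.036, H_out = 0.910 kJ/mol
  T = 355.1 K: K = (4.304, 0.457), RR gives ψ = 0.368, H_out = 13.623 kJ/mol
  T = 340.6 K: K = (3.383, 0.389), RR gives ψ = 0.224, H_out = 8.015 kJ/mol
  T = 333.4 K: K = (2.979, 0.357), RR gives ψ = 0.140, H_out = 4.775 kJ/mol
  T = 337.0 K: K = (3.177, 0.373), RR gives ψ = 0.183, H_out = 6.450 kJ/mol
  T = 335.2 K: K = (3.077, 0.365), RR gives ψ = 0.162, H_out = 5.628 kJ/mol
Linear interpolation between T = 333.4 (H_out = 4.775) and T = 335.2 (H_out = 5.628) on hF = 5.278 gives T ≈ 334.5 K, at which ψ = 0.15.

T = 334.5 K, V/F = 0.15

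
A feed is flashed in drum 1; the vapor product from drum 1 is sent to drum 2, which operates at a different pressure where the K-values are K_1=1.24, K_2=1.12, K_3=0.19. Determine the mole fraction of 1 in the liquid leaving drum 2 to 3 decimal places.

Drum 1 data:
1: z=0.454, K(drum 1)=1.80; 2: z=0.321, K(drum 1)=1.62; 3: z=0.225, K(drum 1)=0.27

Drum 1:
Rachford–Rice: g(ψ₁) = Σ zᵢ(Kᵢ−1)/(1+ψ₁(Kᵢ−1)) = 0.
Check two-phase: ΣzᵢKᵢ = 1.398 > 1 and Σzᵢ/Kᵢ = 1.284 > 1, so g(0) = 0.398 > 0 and g(1) = -0.284 < 0.
Newton iteration, ψ₁⁰ = 0.55:
  ψ₁ = 0.550: g = 0.1262, g' = -0.543 → ψ₁ = 0.782
  ψ₁ = 0.782: g = -0.0255, g' = -0.817 → ψ₁ = 0.751
  ψ₁ = 0.751: g = -0.0009, g' = -0.758 → ψ₁ = 0.750
Converged at ψ₁ = 0.750.
Drum-1 compositions:
  1: x = 0.284, y = 0.511
  2: x = 0.219, y = 0.355
  3: x = 0.497, y = 0.134
Drum-2 feed = drum-1 vapor: z₂ = (0.5108, 0.3550, 0.1342).
Drum 2:
Newton iteration, ψ₂⁰ = 0.59:
  ψ₂ = 0.590: g = -0.0611, g' = -0.350 → ψ₂ = 0.416
  ψ₂ = 0.416: g = -0.0118, g' = -0.229 → ψ₂ = 0.364
  ψ₂ = 0.364: g = -0.0006, g' = -0.207 → ψ₂ = 0.361
Converged at ψ₂ = 0.361.
  1: x = 0.470, y = 0.583
  2: x = 0.340, y = 0.381
  3: x = 0.190, y = 0.036

x_1 (drum 2) = 0.470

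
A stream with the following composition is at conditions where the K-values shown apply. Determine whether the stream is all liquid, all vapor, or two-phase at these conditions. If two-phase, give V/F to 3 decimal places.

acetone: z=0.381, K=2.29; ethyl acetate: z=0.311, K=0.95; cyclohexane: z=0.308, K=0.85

ΣzᵢKᵢ = 1.430; Σzᵢ/Kᵢ = 0.856.
Since Σzᵢ/Kᵢ < 1 the mixture is above its dew point — single vapor phase.

all vapor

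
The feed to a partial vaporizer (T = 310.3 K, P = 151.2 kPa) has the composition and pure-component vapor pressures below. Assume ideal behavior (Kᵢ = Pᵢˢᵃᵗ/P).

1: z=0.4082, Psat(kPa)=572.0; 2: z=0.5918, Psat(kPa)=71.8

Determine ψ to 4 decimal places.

ψ = 0.5647

Raoult's law: Kᵢ = Pᵢˢᵃᵗ/P = Pᵢˢᵃᵗ/151.2.
  K_1 = 572.0/151.2 = 3.783069, K_2 = 71.8/151.2 = 0.474868
Material balance + equilibrium reduce to Σ zᵢ(Kᵢ−1)/(1+ψ(Kᵢ−1)) = 0.
Check two-phase: ΣzᵢKᵢ = 1.8253 > 1 and Σzᵢ/Kᵢ = 1.3541 > 1, so g(0) = 0.8253 > 0 and g(1) = -0.3541 < 0.
Newton–Raphson from ψ = 0.5:
  ψ = 0.5000: g = 0.05360, g' = -0.8529 → ψ = 0.5628
  ψ = 0.5628: g = 0.00148, g' = -0.8089 → ψ = 0.5647
Converged at ψ = 0.5647.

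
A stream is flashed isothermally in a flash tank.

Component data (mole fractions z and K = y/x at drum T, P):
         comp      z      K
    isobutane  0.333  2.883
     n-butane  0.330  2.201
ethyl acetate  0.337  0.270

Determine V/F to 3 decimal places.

Material balance + equilibrium reduce to Σ zᵢ(Kᵢ−1)/(1+V/F(Kᵢ−1)) = 0.
Check two-phase: ΣzᵢKᵢ = 1.777 > 1 and Σzᵢ/Kᵢ = 1.514 > 1, so g(0) = 0.777 > 0 and g(1) = -0.514 < 0.
Iterate (Newton) starting at V/F = 0.66:
  V/F = 0.660: g = 0.0259, g' = -1.052 → V/F = 0.685
  V/F = 0.685: g = -0.0004, g' = -1.086 → V/F = 0.684
Converged at V/F = 0.684.

V/F = 0.684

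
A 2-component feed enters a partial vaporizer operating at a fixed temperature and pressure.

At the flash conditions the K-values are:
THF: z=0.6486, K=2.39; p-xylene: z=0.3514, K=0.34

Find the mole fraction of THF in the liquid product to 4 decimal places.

Material balance + equilibrium reduce to Σ zᵢ(Kᵢ−1)/(1+V/F(Kᵢ−1)) = 0.
g(0) = ΣzᵢKᵢ − 1 = 0.6696 and g(1) = 1 − Σzᵢ/Kᵢ = -0.3049, so a root lies in (0, 1).
Iterate (Newton) starting at V/F = 0.49:
  V/F = 0.4900: g = 0.19351, g' = -0.7778 → V/F = 0.7388
  V/F = 0.7388: g = -0.00784, g' = -0.8880 → V/F = 0.7300
  V/F = 0.7300: g = -0.00004, g' = -0.8787 → V/F = 0.7299
Converged at V/F = 0.7299.
Compositions from xᵢ = zᵢ/(1+V/F(Kᵢ−1)), yᵢ = Kᵢxᵢ:
  THF: x = 0.3220, y = 0.7695
  p-xylene: x = 0.6780, y = 0.2305

x_THF = 0.3220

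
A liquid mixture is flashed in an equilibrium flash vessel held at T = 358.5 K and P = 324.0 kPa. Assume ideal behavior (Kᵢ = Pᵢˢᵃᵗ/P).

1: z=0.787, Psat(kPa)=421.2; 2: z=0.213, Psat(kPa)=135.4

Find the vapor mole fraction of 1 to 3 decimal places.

Raoult's law: Kᵢ = Pᵢˢᵃᵗ/P = Pᵢˢᵃᵗ/324.0.
  K_1 = 421.2/324.0 = 1.30000, K_2 = 135.4/324.0 = 0.41790
Rachford–Rice: g(V/F) = Σ zᵢ(Kᵢ−1)/(1+V/F(Kᵢ−1)) = 0.
g(0) = ΣzᵢKᵢ − 1 = 0.112 and g(1) = 1 − Σzᵢ/Kᵢ = -0.115, so a root lies in (0, 1).
Binary case is linear: z₁(K₁−1)(1+V/F(K₂−1)) + z₂(K₂−1)(1+V/F(K₁−1)) = 0
⇒ V/F = [z₁(K₁−1)+z₂(K₂−1)] / [−(K₁−1)(K₂−1)] = 0.1121/0.1746 = 0.642
Compositions from xᵢ = zᵢ/(1+V/F(Kᵢ−1)), yᵢ = Kᵢxᵢ:
  1: x = 0.660, y = 0.858
  2: x = 0.340, y = 0.142

y_1 = 0.858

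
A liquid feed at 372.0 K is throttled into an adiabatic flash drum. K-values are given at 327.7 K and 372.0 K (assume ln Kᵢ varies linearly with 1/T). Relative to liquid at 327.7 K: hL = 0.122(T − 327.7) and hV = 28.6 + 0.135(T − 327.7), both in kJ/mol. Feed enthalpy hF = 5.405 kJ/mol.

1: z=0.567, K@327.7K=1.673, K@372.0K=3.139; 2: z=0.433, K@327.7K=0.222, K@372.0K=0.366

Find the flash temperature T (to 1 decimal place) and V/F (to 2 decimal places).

T = 331.1 K, V/F = 0.17

Adiabatic flash: solve Rachford–Rice at each trial T, then check hF = ψ·hV(T) + (1−ψ)·hL(T).
  T = 327.7 K: K = (1.673, 0.222), RR gives ψ = 0.085, H_out = 2.443 kJ/mol
  T = 372.0 K: K = (3.139, 0.366), RR gives ψ = 0.692, H_out = 25.591 kJ/mol
  T = 349.9 K: K = (2.339, 0.290), RR gives ψ = 0.475, H_out = 16.432 kJ/mol
  T = 338.8 K: K = (1.989, 0.255), RR gives ψ = 0.323, H_out = 10.641 kJ/mol
  T = 333.2 K: K = (1.825, 0.238), RR gives ψ = 0.219, H_out = 6.964 kJ/mol
  T = 330.4 K: K = (1.747, 0.230), RR gives ψ = 0.156, H_out = 4.806 kJ/mol
  T = 331.8 K: K = (1.786, 0.234), RR gives ψ = 0.189, H_out = 5.918 kJ/mol
  T = 331.1 K: K = (1.766, 0.232), RR gives ψ = 0.173, H_out = 5.371 kJ/mol
Linear interpolation between T = 331.1 (H_out = 5.371) and T = 331.8 (H_out = 5.918) on hF = 5.405 gives T ≈ 331.1 K, at which ψ = 0.17.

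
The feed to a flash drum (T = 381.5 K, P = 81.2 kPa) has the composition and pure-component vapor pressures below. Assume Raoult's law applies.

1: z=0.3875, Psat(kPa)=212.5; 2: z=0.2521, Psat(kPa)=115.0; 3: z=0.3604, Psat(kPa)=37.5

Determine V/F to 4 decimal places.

V/F = 0.8208

Raoult's law: Kᵢ = Pᵢˢᵃᵗ/P = Pᵢˢᵃᵗ/81.2.
  K_1 = 212.5/81.2 = 2.616995, K_2 = 115.0/81.2 = 1.416256, K_3 = 37.5/81.2 = 0.461823
Rachford–Rice: g(V/F) = Σ zᵢ(Kᵢ−1)/(1+V/F(Kᵢ−1)) = 0.
Feasibility: ΣzᵢKᵢ = 1.5376, Σzᵢ/Kᵢ = 1.1065 — both > 1, two phases present.
Iterate (Newton) starting at V/F = 0.5:
  V/F = 0.5000: g = 0.16796, g' = -0.5351 → V/F = 0.8139
  V/F = 0.8139: g = 0.00379, g' = -0.5438 → V/F = 0.8209
  V/F = 0.8209: g = -0.00001, g' = -0.5463 → V/F = 0.8208
Converged at V/F = 0.8208.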